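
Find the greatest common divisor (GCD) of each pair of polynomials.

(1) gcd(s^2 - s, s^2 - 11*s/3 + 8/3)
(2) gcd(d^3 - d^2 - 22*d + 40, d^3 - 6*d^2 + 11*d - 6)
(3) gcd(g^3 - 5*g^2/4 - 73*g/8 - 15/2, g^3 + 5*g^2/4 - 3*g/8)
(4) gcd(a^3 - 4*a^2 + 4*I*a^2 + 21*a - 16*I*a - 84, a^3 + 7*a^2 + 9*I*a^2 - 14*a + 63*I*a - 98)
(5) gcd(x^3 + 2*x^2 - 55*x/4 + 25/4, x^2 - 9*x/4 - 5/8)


(1) = s - 1
(2) = d - 2
(3) = gcd((g - 4)*(g + 5/4)*(g + 3/2), g*(g - 1/4)*(g + 3/2)) = g + 3/2
(4) = a + 7*I
(5) = gcd((x - 5/2)*(x - 1/2)*(x + 5), (x - 5/2)*(x + 1/4)) = x - 5/2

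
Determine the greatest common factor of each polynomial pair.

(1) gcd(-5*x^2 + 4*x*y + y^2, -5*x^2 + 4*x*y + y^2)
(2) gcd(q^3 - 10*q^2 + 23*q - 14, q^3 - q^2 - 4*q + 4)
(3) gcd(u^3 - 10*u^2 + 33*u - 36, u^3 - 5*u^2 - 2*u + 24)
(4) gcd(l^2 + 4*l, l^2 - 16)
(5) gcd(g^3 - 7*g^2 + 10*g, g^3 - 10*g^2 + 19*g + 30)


(1) = 5*x^2 - 4*x*y - y^2
(2) = q^2 - 3*q + 2
(3) = gcd((u - 4)*(u - 3)^2, (u - 4)*(u - 3)*(u + 2)) = u^2 - 7*u + 12
(4) = gcd(l*(l + 4), (l - 4)*(l + 4)) = l + 4
(5) = g - 5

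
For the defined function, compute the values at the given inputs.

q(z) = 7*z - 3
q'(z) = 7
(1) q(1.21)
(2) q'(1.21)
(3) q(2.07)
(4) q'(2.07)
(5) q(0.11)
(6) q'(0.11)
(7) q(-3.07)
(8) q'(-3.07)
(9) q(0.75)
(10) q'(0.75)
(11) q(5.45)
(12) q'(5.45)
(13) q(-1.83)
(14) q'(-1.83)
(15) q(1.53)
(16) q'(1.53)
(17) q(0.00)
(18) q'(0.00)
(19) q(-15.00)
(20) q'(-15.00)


(1) = 5.47
(2) = 7.00
(3) = 11.49
(4) = 7.00
(5) = -2.23
(6) = 7.00
(7) = -24.49
(8) = 7.00
(9) = 2.25
(10) = 7.00
(11) = 35.15
(12) = 7.00
(13) = -15.81
(14) = 7.00
(15) = 7.71
(16) = 7.00
(17) = -3.00
(18) = 7.00
(19) = -108.00
(20) = 7.00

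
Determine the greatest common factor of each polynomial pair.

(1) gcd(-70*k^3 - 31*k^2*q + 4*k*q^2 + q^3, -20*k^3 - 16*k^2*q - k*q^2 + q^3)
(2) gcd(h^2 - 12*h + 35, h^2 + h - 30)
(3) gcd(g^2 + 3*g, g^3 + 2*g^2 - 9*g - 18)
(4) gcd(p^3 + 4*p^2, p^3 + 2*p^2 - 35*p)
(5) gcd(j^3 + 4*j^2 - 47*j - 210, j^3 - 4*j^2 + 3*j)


(1) = gcd((-5*k + q)*(2*k + q)*(7*k + q), (-5*k + q)*(2*k + q)^2) = -10*k^2 - 3*k*q + q^2
(2) = gcd((h - 7)*(h - 5), (h - 5)*(h + 6)) = h - 5
(3) = g + 3
(4) = gcd(p^2*(p + 4), p*(p - 5)*(p + 7)) = p
(5) = 1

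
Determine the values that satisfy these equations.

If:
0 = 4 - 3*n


Then:
n = 4/3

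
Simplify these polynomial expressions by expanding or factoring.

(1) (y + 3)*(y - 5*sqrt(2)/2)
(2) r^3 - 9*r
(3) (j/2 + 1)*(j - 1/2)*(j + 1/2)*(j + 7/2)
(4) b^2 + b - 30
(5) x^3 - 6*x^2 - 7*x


(1) = y^2 - 5*sqrt(2)*y/2 + 3*y - 15*sqrt(2)/2
(2) = r*(r - 3)*(r + 3)
(3) = j^4/2 + 11*j^3/4 + 27*j^2/8 - 11*j/16 - 7/8
(4) = (b - 5)*(b + 6)
(5) = x*(x - 7)*(x + 1)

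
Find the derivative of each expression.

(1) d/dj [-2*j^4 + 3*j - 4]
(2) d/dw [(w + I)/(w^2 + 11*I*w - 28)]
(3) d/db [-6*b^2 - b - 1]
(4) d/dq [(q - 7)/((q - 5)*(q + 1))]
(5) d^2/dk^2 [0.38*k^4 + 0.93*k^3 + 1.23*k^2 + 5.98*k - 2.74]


(1) = 3 - 8*j^3
(2) = (w^2 + 11*I*w - (w + I)*(2*w + 11*I) - 28)/(w^2 + 11*I*w - 28)^2
(3) = -12*b - 1
(4) = (-q^2 + 14*q - 33)/(q^4 - 8*q^3 + 6*q^2 + 40*q + 25)
(5) = 4.56*k^2 + 5.58*k + 2.46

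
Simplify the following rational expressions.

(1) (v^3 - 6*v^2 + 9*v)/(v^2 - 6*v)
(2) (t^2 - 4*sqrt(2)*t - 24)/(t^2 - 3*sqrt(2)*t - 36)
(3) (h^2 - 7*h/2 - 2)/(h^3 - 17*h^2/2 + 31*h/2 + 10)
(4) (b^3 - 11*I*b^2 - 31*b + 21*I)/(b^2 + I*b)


(1) = (v^2 - 6*v + 9)/(v - 6)
(2) = (t + 2*sqrt(2))/(t + 3*sqrt(2))
(3) = 1/(h - 5)
(4) = (b^3 - 11*I*b^2 - 31*b + 21*I)/(b^2 + I*b)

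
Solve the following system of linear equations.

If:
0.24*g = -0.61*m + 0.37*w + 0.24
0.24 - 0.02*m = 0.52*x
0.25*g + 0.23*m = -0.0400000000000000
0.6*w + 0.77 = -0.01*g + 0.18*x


Then:
g = 0.18
m = -0.37
w = -1.14
x = 0.48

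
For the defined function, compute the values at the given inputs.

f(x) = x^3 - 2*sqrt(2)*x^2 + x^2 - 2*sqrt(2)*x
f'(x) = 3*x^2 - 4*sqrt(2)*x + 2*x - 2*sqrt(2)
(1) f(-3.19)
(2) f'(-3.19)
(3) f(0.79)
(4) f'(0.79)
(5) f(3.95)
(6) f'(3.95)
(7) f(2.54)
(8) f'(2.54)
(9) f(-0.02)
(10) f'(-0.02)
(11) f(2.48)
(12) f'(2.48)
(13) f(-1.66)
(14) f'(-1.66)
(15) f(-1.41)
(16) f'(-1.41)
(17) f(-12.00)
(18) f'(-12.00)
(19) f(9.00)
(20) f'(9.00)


(1) = -42.05
(2) = 39.37
(3) = -2.88
(4) = -3.85
(5) = 21.93
(6) = 29.53
(7) = -2.59
(8) = 7.24
(9) = 0.06
(10) = -2.75
(11) = -3.01
(12) = 6.55
(13) = -4.92
(14) = 11.51
(15) = -2.45
(16) = 8.29
(17) = -1957.35
(18) = 473.05
(19) = 555.44
(20) = 207.26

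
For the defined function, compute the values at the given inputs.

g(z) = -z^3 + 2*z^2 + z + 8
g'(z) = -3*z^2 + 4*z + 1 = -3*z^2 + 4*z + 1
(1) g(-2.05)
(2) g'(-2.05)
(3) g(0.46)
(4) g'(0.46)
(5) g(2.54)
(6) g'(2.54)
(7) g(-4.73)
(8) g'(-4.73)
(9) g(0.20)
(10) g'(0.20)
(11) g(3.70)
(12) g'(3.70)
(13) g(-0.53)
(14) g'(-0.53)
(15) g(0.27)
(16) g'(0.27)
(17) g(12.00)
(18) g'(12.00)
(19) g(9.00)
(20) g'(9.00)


(1) = 22.97
(2) = -19.81
(3) = 8.79
(4) = 2.21
(5) = 7.06
(6) = -8.19
(7) = 153.84
(8) = -85.04
(9) = 8.27
(10) = 1.68
(11) = -11.57
(12) = -25.27
(13) = 8.18
(14) = -1.96
(15) = 8.40
(16) = 1.86
(17) = -1420.00
(18) = -383.00
(19) = -550.00
(20) = -206.00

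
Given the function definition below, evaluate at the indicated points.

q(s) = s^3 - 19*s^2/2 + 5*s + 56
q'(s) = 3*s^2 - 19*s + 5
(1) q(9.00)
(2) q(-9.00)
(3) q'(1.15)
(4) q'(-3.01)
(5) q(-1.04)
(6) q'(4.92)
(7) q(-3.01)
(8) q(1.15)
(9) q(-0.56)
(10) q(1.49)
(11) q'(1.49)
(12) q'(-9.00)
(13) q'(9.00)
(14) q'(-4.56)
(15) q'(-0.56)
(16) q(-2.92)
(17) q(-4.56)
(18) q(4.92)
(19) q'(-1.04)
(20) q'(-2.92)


(1) = 60.50
(2) = -1487.50
(3) = -12.88
(4) = 89.37
(5) = 39.40
(6) = -15.86
(7) = -72.39
(8) = 50.71
(9) = 50.05
(10) = 45.67
(11) = -16.65
(12) = 419.00
(13) = 77.00
(14) = 154.02
(15) = 16.58
(16) = -64.50
(17) = -259.16
(18) = -30.27
(19) = 28.00
(20) = 86.06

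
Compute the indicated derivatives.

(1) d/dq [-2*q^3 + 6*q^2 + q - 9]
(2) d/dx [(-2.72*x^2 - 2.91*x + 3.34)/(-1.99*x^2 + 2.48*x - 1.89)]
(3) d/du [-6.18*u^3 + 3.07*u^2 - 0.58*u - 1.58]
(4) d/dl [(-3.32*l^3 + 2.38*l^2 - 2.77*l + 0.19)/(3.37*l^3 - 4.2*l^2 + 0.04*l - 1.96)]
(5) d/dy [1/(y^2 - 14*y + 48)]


(1) = -6*q^2 + 12*q + 1
(2) = (-12.5365*x^2 + 23.5748*x - 2.7833)/(3.9601*x^4 - 9.8704*x^3 + 13.6726*x^2 - 9.3744*x + 3.5721)
(3) = -18.54*u^2 + 6.14*u - 0.58
(4) = (5.9234*l^4 + 18.4042*l^3 + 6.0619*l^2 - 7.7336*l + 5.4216)/(11.3569*l^6 - 28.308*l^5 + 17.9096*l^4 - 13.5464*l^3 + 16.4656*l^2 - 0.1568*l + 3.8416)
(5) = 2*(7 - y)/(y^2 - 14*y + 48)^2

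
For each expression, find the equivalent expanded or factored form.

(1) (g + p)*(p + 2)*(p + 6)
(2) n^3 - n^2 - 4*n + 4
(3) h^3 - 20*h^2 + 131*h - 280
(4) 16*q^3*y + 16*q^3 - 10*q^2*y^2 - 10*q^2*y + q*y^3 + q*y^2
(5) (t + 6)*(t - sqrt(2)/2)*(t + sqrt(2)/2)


(1) = g*p^2 + 8*g*p + 12*g + p^3 + 8*p^2 + 12*p
(2) = (n - 2)*(n - 1)*(n + 2)
(3) = (h - 8)*(h - 7)*(h - 5)
(4) = (-8*q + y)*(-2*q + y)*(q*y + q)
(5) = t^3 + 6*t^2 - t/2 - 3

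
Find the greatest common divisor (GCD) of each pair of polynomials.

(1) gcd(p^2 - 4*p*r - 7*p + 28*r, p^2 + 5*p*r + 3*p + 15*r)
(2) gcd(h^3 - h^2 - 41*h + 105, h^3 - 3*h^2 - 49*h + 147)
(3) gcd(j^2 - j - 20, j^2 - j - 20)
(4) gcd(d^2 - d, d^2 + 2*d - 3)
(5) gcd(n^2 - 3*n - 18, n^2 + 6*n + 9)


(1) = 1
(2) = h^2 + 4*h - 21
(3) = gcd((j - 5)*(j + 4), (j - 5)*(j + 4)) = j^2 - j - 20
(4) = d - 1
(5) = n + 3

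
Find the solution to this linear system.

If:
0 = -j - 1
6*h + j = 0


Then:
h = 1/6
j = -1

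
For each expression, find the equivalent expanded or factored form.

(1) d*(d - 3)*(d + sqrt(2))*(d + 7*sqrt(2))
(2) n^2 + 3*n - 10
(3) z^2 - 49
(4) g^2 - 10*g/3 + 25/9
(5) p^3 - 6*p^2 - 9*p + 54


(1) = d^4 - 3*d^3 + 8*sqrt(2)*d^3 - 24*sqrt(2)*d^2 + 14*d^2 - 42*d
(2) = (n - 2)*(n + 5)
(3) = (z - 7)*(z + 7)
(4) = (g - 5/3)^2
(5) = (p - 6)*(p - 3)*(p + 3)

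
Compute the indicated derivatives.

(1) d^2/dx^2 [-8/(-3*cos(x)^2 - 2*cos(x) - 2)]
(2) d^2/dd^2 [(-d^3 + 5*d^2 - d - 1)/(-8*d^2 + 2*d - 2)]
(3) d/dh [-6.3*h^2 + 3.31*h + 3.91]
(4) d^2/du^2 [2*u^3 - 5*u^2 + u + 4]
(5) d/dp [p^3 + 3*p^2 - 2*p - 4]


(1) = 4*(-72*sin(x)^4 - 4*sin(x)^2 + 53*cos(x) - 9*cos(3*x) + 68)/(-3*sin(x)^2 + 2*cos(x) + 5)^3
(2) = 7*(-d^3 + 15*d^2 - 3*d - 1)/(64*d^6 - 48*d^5 + 60*d^4 - 25*d^3 + 15*d^2 - 3*d + 1)
(3) = 3.31 - 12.6*h
(4) = 12*u - 10
(5) = 3*p^2 + 6*p - 2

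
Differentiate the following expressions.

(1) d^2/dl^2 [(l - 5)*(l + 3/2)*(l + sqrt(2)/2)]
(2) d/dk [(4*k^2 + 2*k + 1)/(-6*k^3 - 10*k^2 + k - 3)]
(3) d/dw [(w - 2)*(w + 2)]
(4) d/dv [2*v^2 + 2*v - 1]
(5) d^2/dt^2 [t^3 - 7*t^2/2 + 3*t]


(1) = 6*l - 7 + sqrt(2)
(2) = (24*k^4 + 24*k^3 + 42*k^2 - 4*k - 7)/(36*k^6 + 120*k^5 + 88*k^4 + 16*k^3 + 61*k^2 - 6*k + 9)
(3) = 2*w
(4) = 4*v + 2
(5) = 6*t - 7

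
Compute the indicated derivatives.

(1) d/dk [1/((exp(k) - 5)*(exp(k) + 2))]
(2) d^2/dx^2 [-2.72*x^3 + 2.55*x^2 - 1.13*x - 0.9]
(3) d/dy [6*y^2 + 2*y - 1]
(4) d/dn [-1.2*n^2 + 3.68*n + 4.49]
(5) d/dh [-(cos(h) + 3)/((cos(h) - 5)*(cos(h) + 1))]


(1) = (3 - 2*exp(k))*exp(k)/(exp(4*k) - 6*exp(3*k) - 11*exp(2*k) + 60*exp(k) + 100)
(2) = 5.1 - 16.32*x
(3) = 12*y + 2
(4) = 3.68 - 2.4*n
(5) = (sin(h)^2 - 6*cos(h) + 6)*sin(h)/((cos(h) - 5)^2*(cos(h) + 1)^2)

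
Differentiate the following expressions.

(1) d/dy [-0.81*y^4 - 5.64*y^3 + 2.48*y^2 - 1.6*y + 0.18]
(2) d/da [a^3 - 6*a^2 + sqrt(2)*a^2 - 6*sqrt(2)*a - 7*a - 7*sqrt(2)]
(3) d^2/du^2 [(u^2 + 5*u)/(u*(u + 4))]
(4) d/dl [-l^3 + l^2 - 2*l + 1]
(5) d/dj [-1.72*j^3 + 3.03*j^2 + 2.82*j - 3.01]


(1) = -3.24*y^3 - 16.92*y^2 + 4.96*y - 1.6
(2) = 3*a^2 - 12*a + 2*sqrt(2)*a - 6*sqrt(2) - 7
(3) = 2/(u^3 + 12*u^2 + 48*u + 64)
(4) = -3*l^2 + 2*l - 2
(5) = -5.16*j^2 + 6.06*j + 2.82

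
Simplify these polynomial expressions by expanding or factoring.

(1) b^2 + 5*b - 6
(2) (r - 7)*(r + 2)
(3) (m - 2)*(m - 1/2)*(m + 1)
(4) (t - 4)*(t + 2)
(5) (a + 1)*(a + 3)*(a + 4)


(1) = (b - 1)*(b + 6)
(2) = r^2 - 5*r - 14
(3) = m^3 - 3*m^2/2 - 3*m/2 + 1
(4) = t^2 - 2*t - 8
(5) = a^3 + 8*a^2 + 19*a + 12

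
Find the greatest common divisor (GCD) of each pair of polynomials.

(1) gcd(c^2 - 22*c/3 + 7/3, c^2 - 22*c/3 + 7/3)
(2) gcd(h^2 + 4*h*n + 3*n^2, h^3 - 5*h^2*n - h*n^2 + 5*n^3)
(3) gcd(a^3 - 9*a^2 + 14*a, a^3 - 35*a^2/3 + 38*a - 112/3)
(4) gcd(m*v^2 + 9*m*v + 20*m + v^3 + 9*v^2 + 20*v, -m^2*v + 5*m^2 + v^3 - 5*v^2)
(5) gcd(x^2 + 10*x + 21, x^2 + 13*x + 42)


(1) = gcd((c - 7)*(c - 1/3), (c - 7)*(c - 1/3)) = c^2 - 22*c/3 + 7/3
(2) = gcd((h + n)*(h + 3*n), (h - 5*n)*(h - n)*(h + n)) = h + n
(3) = gcd(a*(a - 7)*(a - 2), (a - 7)*(a - 8/3)*(a - 2)) = a^2 - 9*a + 14
(4) = gcd((m + v)*(v + 4)*(v + 5), (-m + v)*(m + v)*(v - 5)) = m + v
(5) = gcd((x + 3)*(x + 7), (x + 6)*(x + 7)) = x + 7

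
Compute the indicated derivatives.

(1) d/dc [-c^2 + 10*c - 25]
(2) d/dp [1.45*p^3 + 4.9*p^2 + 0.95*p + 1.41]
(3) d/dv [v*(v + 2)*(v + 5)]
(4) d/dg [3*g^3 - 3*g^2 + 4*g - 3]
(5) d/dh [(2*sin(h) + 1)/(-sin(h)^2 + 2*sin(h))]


(1) = 10 - 2*c
(2) = 4.35*p^2 + 9.8*p + 0.95
(3) = 3*v^2 + 14*v + 10
(4) = 9*g^2 - 6*g + 4
(5) = 2*(1/tan(h) - cos(h)^3/sin(h)^2)/(sin(h) - 2)^2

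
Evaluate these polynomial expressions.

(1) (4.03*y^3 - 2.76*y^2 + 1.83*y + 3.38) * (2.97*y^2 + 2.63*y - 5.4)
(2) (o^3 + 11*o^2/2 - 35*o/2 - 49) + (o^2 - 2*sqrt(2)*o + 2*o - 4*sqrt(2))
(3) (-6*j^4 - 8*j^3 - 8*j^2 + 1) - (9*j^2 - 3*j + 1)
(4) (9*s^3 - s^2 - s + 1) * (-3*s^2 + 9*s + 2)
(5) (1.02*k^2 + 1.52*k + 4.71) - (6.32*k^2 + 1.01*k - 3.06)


(1) = 11.9691*y^5 + 2.4017*y^4 - 23.5857*y^3 + 29.7555*y^2 - 0.9926*y - 18.252
(2) = o^3 + 13*o^2/2 - 31*o/2 - 2*sqrt(2)*o - 49 - 4*sqrt(2)
(3) = -6*j^4 - 8*j^3 - 17*j^2 + 3*j
(4) = -27*s^5 + 84*s^4 + 12*s^3 - 14*s^2 + 7*s + 2
(5) = -5.3*k^2 + 0.51*k + 7.77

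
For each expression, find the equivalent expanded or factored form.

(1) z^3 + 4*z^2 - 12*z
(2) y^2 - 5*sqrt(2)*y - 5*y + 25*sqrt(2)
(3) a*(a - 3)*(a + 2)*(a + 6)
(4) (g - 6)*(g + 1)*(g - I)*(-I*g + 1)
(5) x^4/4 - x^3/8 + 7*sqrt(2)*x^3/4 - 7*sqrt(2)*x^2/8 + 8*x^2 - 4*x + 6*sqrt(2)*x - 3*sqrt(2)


(1) = z*(z - 2)*(z + 6)
(2) = (y - 5)*(y - 5*sqrt(2))
(3) = a^4 + 5*a^3 - 12*a^2 - 36*a
(4) = -I*g^4 + 5*I*g^3 + 5*I*g^2 + 5*I*g + 6*I
(5) = (x/2 + sqrt(2))^2*(x - 1/2)*(x + 3*sqrt(2))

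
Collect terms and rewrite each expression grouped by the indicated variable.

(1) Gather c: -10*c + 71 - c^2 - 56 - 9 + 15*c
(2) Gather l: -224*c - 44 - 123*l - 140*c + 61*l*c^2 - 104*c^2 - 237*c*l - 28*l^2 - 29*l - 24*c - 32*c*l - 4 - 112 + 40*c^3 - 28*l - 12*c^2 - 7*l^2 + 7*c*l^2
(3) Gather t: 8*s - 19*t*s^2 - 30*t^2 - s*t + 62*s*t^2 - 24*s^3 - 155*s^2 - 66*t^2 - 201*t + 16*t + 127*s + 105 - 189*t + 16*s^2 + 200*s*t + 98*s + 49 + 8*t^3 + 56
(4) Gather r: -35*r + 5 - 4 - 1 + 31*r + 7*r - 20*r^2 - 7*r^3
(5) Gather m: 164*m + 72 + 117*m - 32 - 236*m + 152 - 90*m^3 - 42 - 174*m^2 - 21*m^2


(1) = -c^2 + 5*c + 6
(2) = 40*c^3 - 116*c^2 - 388*c + l^2*(7*c - 35) + l*(61*c^2 - 269*c - 180) - 160
(3) = -24*s^3 - 139*s^2 + 233*s + 8*t^3 + t^2*(62*s - 96) + t*(-19*s^2 + 199*s - 374) + 210
(4) = -7*r^3 - 20*r^2 + 3*r
(5) = -90*m^3 - 195*m^2 + 45*m + 150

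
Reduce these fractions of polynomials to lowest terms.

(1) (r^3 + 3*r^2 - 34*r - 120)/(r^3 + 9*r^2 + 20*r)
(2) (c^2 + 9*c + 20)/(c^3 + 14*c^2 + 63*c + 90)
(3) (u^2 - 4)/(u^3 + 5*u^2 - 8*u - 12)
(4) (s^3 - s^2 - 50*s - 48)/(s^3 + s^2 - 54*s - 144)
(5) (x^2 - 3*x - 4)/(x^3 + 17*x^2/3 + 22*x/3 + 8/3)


(1) = (r - 6)/r
(2) = (c + 4)/(c^2 + 9*c + 18)
(3) = (u + 2)/(u^2 + 7*u + 6)
(4) = (s + 1)/(s + 3)
(5) = (3*x - 12)/(3*x^2 + 14*x + 8)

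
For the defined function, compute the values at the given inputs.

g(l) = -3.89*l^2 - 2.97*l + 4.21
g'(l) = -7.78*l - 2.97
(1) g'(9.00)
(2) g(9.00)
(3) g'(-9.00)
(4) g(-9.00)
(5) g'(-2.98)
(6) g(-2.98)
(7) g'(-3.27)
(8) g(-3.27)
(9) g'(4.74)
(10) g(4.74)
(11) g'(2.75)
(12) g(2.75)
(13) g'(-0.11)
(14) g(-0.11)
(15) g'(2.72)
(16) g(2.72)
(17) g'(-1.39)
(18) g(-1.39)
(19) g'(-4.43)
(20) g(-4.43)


(1) = -72.99
(2) = -337.61
(3) = 67.05
(4) = -284.15
(5) = 20.21
(6) = -21.48
(7) = 22.47
(8) = -27.67
(9) = -39.85
(10) = -97.27
(11) = -24.36
(12) = -33.38
(13) = -2.11
(14) = 4.49
(15) = -24.13
(16) = -32.65
(17) = 7.84
(18) = 0.82
(19) = 31.50
(20) = -58.97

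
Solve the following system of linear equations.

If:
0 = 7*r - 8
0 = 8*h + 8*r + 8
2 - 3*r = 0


Then:
No Solution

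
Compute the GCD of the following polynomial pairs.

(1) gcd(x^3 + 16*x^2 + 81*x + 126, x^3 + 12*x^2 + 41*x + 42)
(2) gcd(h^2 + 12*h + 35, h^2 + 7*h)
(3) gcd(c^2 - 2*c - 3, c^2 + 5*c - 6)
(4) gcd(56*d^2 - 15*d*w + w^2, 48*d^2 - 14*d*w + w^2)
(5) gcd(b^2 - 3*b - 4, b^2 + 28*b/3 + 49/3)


(1) = gcd((x + 3)*(x + 6)*(x + 7), (x + 2)*(x + 3)*(x + 7)) = x^2 + 10*x + 21
(2) = h + 7
(3) = gcd((c - 3)*(c + 1), (c - 1)*(c + 6)) = 1
(4) = gcd((-8*d + w)*(-7*d + w), (-8*d + w)*(-6*d + w)) = -8*d + w
(5) = gcd((b - 4)*(b + 1), (b + 7/3)*(b + 7)) = 1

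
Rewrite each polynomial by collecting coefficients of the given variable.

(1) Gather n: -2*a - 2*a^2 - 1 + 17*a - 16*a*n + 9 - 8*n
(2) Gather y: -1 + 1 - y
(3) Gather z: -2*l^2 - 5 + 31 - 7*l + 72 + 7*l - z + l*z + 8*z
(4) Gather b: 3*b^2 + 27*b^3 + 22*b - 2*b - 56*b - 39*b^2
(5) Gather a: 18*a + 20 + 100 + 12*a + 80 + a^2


(1) = -2*a^2 + 15*a + n*(-16*a - 8) + 8
(2) = -y
(3) = -2*l^2 + z*(l + 7) + 98
(4) = 27*b^3 - 36*b^2 - 36*b
(5) = a^2 + 30*a + 200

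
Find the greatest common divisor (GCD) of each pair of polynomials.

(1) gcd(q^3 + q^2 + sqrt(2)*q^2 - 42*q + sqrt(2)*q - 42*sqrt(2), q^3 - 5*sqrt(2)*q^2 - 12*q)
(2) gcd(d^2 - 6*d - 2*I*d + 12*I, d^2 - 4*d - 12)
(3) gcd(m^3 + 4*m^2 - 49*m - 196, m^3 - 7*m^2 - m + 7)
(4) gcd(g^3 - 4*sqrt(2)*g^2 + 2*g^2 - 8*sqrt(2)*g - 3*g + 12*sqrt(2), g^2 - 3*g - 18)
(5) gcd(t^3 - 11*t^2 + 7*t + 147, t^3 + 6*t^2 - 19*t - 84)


(1) = gcd((q - 6)*(q + 7)*(q + sqrt(2)), q*(q - 6*sqrt(2))*(q + sqrt(2))) = q + sqrt(2)
(2) = d - 6
(3) = m - 7
(4) = g + 3
(5) = t + 3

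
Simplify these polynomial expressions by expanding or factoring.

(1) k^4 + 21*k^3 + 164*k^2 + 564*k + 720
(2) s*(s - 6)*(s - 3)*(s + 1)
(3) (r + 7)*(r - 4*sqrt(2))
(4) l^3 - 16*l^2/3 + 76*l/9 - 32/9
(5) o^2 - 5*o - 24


(1) = (k + 4)*(k + 5)*(k + 6)^2
(2) = s^4 - 8*s^3 + 9*s^2 + 18*s
(3) = r^2 - 4*sqrt(2)*r + 7*r - 28*sqrt(2)
(4) = (l - 8/3)*(l - 2)*(l - 2/3)
(5) = (o - 8)*(o + 3)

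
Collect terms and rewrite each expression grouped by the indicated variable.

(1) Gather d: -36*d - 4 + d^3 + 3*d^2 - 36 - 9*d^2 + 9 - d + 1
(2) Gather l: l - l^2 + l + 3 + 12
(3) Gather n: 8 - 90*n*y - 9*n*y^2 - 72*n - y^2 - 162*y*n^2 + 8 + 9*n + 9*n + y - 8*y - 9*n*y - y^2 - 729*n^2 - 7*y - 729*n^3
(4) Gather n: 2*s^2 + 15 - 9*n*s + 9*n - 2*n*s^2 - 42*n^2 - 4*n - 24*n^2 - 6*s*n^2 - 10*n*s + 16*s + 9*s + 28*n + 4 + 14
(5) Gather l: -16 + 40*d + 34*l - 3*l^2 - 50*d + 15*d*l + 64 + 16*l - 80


(1) = d^3 - 6*d^2 - 37*d - 30
(2) = -l^2 + 2*l + 15
(3) = -729*n^3 + n^2*(-162*y - 729) + n*(-9*y^2 - 99*y - 54) - 2*y^2 - 14*y + 16
(4) = n^2*(-6*s - 66) + n*(-2*s^2 - 19*s + 33) + 2*s^2 + 25*s + 33
(5) = -10*d - 3*l^2 + l*(15*d + 50) - 32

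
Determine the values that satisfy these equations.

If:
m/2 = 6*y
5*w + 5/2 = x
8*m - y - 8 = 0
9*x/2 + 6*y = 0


Then:
m = 96/95
w = -1489/2850
x = -32/285
y = 8/95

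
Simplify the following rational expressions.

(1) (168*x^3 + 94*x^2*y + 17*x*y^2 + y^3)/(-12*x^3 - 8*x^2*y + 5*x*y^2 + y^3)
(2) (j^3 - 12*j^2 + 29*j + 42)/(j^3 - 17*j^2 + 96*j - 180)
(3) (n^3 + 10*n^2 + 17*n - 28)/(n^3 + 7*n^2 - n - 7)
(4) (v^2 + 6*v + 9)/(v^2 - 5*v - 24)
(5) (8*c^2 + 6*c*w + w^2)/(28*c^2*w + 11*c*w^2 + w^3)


(1) = (-28*x^2 - 11*x*y - y^2)/(2*x^2 + x*y - y^2)
(2) = (j^2 - 6*j - 7)/(j^2 - 11*j + 30)
(3) = (n + 4)/(n + 1)
(4) = (v + 3)/(v - 8)
(5) = (2*c + w)/(7*c*w + w^2)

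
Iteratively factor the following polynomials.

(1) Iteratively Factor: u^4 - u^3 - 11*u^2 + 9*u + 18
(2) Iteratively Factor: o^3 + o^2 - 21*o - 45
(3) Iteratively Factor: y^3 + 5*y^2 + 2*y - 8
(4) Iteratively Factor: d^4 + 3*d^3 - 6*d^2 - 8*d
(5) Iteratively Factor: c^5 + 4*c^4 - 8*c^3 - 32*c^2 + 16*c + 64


(1) = (u - 3)*(u^3 + 2*u^2 - 5*u - 6) = (u - 3)*(u + 1)*(u^2 + u - 6) = (u - 3)*(u + 1)*(u + 3)*(u - 2)
(2) = (o + 3)*(o^2 - 2*o - 15) = (o - 5)*(o + 3)*(o + 3)
(3) = (y - 1)*(y^2 + 6*y + 8) = (y - 1)*(y + 2)*(y + 4)
(4) = (d)*(d^3 + 3*d^2 - 6*d - 8) = d*(d + 4)*(d^2 - d - 2) = d*(d - 2)*(d + 4)*(d + 1)
(5) = (c - 2)*(c^4 + 6*c^3 + 4*c^2 - 24*c - 32) = (c - 2)^2*(c^3 + 8*c^2 + 20*c + 16) = (c - 2)^2*(c + 2)*(c^2 + 6*c + 8) = (c - 2)^2*(c + 2)*(c + 4)*(c + 2)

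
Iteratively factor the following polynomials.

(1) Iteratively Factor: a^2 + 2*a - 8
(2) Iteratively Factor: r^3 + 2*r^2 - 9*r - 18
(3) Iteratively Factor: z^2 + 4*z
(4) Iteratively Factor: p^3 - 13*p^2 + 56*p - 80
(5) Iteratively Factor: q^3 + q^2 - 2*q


(1) = (a - 2)*(a + 4)
(2) = (r + 2)*(r^2 - 9) = (r - 3)*(r + 2)*(r + 3)
(3) = (z + 4)*(z)
(4) = (p - 4)*(p^2 - 9*p + 20) = (p - 4)^2*(p - 5)
(5) = (q - 1)*(q^2 + 2*q) = (q - 1)*(q + 2)*(q)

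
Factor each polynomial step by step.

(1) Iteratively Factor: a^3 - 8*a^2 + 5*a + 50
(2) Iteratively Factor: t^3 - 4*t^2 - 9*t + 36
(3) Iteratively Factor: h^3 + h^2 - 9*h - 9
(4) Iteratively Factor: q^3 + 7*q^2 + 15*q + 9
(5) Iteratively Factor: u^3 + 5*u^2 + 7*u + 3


(1) = (a + 2)*(a^2 - 10*a + 25) = (a - 5)*(a + 2)*(a - 5)
(2) = (t + 3)*(t^2 - 7*t + 12) = (t - 4)*(t + 3)*(t - 3)
(3) = (h + 1)*(h^2 - 9) = (h - 3)*(h + 1)*(h + 3)
(4) = (q + 3)*(q^2 + 4*q + 3) = (q + 1)*(q + 3)*(q + 3)
(5) = (u + 3)*(u^2 + 2*u + 1) = (u + 1)*(u + 3)*(u + 1)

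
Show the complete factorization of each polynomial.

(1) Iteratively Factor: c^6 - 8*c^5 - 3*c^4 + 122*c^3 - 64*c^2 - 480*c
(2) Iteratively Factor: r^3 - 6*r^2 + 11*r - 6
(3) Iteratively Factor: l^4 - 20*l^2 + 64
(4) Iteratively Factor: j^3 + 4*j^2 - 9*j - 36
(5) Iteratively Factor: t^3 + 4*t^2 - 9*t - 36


(1) = (c)*(c^5 - 8*c^4 - 3*c^3 + 122*c^2 - 64*c - 480) = c*(c - 4)*(c^4 - 4*c^3 - 19*c^2 + 46*c + 120) = c*(c - 4)*(c + 3)*(c^3 - 7*c^2 + 2*c + 40) = c*(c - 4)*(c + 2)*(c + 3)*(c^2 - 9*c + 20) = c*(c - 5)*(c - 4)*(c + 2)*(c + 3)*(c - 4)
(2) = (r - 3)*(r^2 - 3*r + 2) = (r - 3)*(r - 2)*(r - 1)
(3) = (l + 4)*(l^3 - 4*l^2 - 4*l + 16) = (l + 2)*(l + 4)*(l^2 - 6*l + 8) = (l - 2)*(l + 2)*(l + 4)*(l - 4)
(4) = (j + 3)*(j^2 + j - 12) = (j - 3)*(j + 3)*(j + 4)
(5) = (t + 3)*(t^2 + t - 12) = (t - 3)*(t + 3)*(t + 4)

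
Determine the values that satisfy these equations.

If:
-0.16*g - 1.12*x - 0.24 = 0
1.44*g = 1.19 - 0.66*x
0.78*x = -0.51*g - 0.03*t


Then:
g = 0.99
t = -7.57
x = -0.36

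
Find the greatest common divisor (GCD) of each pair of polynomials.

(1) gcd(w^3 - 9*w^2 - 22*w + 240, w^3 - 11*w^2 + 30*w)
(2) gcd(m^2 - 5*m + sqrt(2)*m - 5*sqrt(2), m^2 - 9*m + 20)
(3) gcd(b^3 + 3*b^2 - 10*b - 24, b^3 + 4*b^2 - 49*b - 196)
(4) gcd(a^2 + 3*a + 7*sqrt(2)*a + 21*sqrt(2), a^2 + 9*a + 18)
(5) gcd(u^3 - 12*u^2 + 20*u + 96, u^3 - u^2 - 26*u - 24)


(1) = gcd((w - 8)*(w - 6)*(w + 5), w*(w - 6)*(w - 5)) = w - 6
(2) = gcd((m - 5)*(m + sqrt(2)), (m - 5)*(m - 4)) = m - 5
(3) = gcd((b - 3)*(b + 2)*(b + 4), (b - 7)*(b + 4)*(b + 7)) = b + 4
(4) = a + 3
(5) = u - 6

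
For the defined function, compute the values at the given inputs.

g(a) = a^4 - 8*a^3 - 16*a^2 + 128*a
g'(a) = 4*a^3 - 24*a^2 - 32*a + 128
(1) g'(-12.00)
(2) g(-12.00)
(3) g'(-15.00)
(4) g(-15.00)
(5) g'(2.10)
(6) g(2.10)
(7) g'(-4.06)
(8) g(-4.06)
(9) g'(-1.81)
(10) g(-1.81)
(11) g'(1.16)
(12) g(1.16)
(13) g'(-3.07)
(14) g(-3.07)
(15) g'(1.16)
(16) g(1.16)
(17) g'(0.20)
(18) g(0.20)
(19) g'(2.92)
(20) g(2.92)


(1) = -9856.00
(2) = 30720.00
(3) = -18292.00
(4) = 72105.00
(5) = -8.00
(6) = 143.60
(7) = -405.38
(8) = 23.68
(9) = 83.57
(10) = -225.93
(11) = 64.83
(12) = 116.27
(13) = -115.70
(14) = -223.45
(15) = 64.83
(16) = 116.27
(17) = 120.67
(18) = 24.90
(19) = -70.49
(20) = 110.86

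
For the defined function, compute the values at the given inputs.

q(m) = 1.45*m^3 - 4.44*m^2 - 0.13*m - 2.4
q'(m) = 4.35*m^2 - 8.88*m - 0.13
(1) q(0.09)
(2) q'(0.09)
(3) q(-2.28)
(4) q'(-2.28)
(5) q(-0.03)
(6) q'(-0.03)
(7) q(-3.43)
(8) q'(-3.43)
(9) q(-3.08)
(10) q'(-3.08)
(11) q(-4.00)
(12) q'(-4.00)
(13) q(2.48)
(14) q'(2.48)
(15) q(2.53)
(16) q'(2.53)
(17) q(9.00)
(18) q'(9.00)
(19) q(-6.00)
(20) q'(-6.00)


(1) = -2.45
(2) = -0.89
(3) = -42.37
(4) = 42.73
(5) = -2.40
(6) = 0.14
(7) = -112.70
(8) = 81.51
(9) = -86.49
(10) = 68.49
(11) = -165.72
(12) = 104.99
(13) = -7.91
(14) = 4.60
(15) = -7.67
(16) = 5.25
(17) = 693.84
(18) = 272.30
(19) = -474.66
(20) = 209.75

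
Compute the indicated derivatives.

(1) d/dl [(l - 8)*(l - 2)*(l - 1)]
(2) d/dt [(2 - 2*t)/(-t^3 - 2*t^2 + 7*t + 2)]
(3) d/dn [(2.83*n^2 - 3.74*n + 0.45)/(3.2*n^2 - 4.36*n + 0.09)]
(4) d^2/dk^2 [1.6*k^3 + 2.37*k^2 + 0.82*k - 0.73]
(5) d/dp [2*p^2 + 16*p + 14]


(1) = 3*l^2 - 22*l + 26
(2) = 2*(-2*t^3 + t^2 + 4*t - 9)/(t^6 + 4*t^5 - 10*t^4 - 32*t^3 + 41*t^2 + 28*t + 4)
(3) = (-0.3708*n^2 - 2.3706*n + 1.6254)/(10.24*n^4 - 27.904*n^3 + 19.5856*n^2 - 0.7848*n + 0.0081)
(4) = 9.6*k + 4.74
(5) = 4*p + 16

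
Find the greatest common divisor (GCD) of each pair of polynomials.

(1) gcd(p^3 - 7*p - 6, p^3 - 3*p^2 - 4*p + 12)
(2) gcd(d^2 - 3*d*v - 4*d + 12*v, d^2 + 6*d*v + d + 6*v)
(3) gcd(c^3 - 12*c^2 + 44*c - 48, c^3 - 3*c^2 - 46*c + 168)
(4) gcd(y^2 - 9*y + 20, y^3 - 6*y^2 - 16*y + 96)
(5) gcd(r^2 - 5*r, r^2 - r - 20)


(1) = gcd((p - 3)*(p + 1)*(p + 2), (p - 3)*(p - 2)*(p + 2)) = p^2 - p - 6
(2) = gcd((d - 4)*(d - 3*v), (d + 1)*(d + 6*v)) = 1
(3) = c^2 - 10*c + 24
(4) = y - 4
(5) = r - 5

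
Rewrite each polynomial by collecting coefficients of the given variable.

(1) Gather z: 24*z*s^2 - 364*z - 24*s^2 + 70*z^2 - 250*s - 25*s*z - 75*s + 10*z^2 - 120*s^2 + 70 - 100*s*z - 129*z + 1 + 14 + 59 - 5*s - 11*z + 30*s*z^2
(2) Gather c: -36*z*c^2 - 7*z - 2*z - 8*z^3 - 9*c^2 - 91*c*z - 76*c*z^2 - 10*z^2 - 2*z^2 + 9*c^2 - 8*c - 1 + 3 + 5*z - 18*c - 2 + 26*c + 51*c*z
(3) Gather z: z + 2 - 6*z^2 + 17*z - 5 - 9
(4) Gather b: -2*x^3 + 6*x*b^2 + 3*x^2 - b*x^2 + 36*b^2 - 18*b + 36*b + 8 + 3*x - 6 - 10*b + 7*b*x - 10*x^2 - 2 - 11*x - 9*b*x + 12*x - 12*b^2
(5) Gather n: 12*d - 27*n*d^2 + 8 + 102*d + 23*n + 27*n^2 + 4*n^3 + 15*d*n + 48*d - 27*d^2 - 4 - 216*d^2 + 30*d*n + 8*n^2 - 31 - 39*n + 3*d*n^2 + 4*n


(1) = -144*s^2 - 330*s + z^2*(30*s + 80) + z*(24*s^2 - 125*s - 504) + 144
(2) = -36*c^2*z + c*(-76*z^2 - 40*z) - 8*z^3 - 12*z^2 - 4*z
(3) = -6*z^2 + 18*z - 12
(4) = b^2*(6*x + 24) + b*(-x^2 - 2*x + 8) - 2*x^3 - 7*x^2 + 4*x
(5) = -243*d^2 + 162*d + 4*n^3 + n^2*(3*d + 35) + n*(-27*d^2 + 45*d - 12) - 27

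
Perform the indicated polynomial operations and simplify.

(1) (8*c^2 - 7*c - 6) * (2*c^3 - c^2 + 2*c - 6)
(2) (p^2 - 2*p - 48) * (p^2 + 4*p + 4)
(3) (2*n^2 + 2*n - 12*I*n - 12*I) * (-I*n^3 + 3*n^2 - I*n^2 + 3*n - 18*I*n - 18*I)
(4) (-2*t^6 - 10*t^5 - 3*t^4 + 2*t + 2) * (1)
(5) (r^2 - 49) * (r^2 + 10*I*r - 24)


(1) = 16*c^5 - 22*c^4 + 11*c^3 - 56*c^2 + 30*c + 36
(2) = p^4 + 2*p^3 - 52*p^2 - 200*p - 192
(3) = -2*I*n^5 - 6*n^4 - 4*I*n^4 - 12*n^3 - 74*I*n^3 - 222*n^2 - 144*I*n^2 - 432*n - 72*I*n - 216
(4) = -2*t^6 - 10*t^5 - 3*t^4 + 2*t + 2
(5) = r^4 + 10*I*r^3 - 73*r^2 - 490*I*r + 1176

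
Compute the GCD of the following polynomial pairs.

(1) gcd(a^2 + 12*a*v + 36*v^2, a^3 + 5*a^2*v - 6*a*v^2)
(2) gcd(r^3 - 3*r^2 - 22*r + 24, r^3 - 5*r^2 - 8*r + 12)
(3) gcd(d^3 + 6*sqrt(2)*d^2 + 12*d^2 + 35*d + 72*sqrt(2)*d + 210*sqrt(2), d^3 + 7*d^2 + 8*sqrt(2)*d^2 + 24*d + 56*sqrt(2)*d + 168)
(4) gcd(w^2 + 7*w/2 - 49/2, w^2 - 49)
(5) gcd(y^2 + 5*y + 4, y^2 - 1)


(1) = a + 6*v
(2) = r^2 - 7*r + 6
(3) = d^2 + d*(7 + 6*sqrt(2)) + 42*sqrt(2)
(4) = gcd((w - 7/2)*(w + 7), (w - 7)*(w + 7)) = w + 7
(5) = y + 1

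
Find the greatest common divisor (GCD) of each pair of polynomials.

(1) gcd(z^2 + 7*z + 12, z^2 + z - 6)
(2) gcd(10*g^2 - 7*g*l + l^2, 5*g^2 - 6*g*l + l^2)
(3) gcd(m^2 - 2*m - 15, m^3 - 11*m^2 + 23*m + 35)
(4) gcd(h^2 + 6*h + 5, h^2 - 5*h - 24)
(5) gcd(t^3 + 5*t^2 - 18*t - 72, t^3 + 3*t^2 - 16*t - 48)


(1) = gcd((z + 3)*(z + 4), (z - 2)*(z + 3)) = z + 3
(2) = 5*g - l
(3) = gcd((m - 5)*(m + 3), (m - 7)*(m - 5)*(m + 1)) = m - 5
(4) = gcd((h + 1)*(h + 5), (h - 8)*(h + 3)) = 1
(5) = t^2 - t - 12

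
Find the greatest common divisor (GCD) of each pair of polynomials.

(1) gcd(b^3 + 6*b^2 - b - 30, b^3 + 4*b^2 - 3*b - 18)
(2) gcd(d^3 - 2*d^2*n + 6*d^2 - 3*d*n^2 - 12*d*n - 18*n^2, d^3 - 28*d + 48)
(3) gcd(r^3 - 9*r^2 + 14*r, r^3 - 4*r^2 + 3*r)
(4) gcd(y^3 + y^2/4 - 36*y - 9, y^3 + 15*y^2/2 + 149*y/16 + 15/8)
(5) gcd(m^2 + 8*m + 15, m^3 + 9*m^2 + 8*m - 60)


(1) = b^2 + b - 6
(2) = gcd((d + 6)*(d - 3*n)*(d + n), (d - 4)*(d - 2)*(d + 6)) = d + 6
(3) = gcd(r*(r - 7)*(r - 2), r*(r - 3)*(r - 1)) = r
(4) = gcd((y - 6)*(y + 1/4)*(y + 6), (y + 1/4)*(y + 5/4)*(y + 6)) = y^2 + 25*y/4 + 3/2
(5) = m + 5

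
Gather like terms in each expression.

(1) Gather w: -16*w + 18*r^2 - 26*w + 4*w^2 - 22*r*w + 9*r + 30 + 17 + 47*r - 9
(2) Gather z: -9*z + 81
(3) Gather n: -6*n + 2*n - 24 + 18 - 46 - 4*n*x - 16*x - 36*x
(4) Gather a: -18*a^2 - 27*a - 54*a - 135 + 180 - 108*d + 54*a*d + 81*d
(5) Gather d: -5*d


(1) = 18*r^2 + 56*r + 4*w^2 + w*(-22*r - 42) + 38
(2) = 81 - 9*z
(3) = n*(-4*x - 4) - 52*x - 52
(4) = -18*a^2 + a*(54*d - 81) - 27*d + 45
(5) = -5*d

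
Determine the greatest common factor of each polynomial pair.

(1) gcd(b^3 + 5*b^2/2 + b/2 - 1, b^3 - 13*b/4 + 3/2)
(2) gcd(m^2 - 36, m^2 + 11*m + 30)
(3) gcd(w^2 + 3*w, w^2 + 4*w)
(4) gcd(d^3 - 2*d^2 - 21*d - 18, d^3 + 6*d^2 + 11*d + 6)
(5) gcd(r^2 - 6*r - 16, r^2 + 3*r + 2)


(1) = b^2 + 3*b/2 - 1
(2) = m + 6
(3) = gcd(w*(w + 3), w*(w + 4)) = w
(4) = d^2 + 4*d + 3
(5) = gcd((r - 8)*(r + 2), (r + 1)*(r + 2)) = r + 2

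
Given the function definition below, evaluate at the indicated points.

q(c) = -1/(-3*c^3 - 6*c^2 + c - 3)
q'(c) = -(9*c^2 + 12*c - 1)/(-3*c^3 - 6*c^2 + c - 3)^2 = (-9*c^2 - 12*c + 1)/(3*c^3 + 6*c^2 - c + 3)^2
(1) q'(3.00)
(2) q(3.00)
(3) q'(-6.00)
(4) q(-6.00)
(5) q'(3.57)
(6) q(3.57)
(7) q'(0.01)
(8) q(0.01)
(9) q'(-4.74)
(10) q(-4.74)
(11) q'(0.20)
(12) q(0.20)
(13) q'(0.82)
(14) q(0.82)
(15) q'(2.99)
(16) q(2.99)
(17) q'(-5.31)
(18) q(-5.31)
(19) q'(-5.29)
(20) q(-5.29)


(1) = -0.01
(2) = 0.01
(3) = -0.00
(4) = -0.00
(5) = -0.00
(6) = 0.00
(7) = 0.10
(8) = 0.33
(9) = -0.00
(10) = -0.01
(11) = -0.19
(12) = 0.33
(13) = -0.24
(14) = 0.13
(15) = -0.01
(16) = 0.01
(17) = -0.00
(18) = -0.00
(19) = -0.00
(20) = -0.00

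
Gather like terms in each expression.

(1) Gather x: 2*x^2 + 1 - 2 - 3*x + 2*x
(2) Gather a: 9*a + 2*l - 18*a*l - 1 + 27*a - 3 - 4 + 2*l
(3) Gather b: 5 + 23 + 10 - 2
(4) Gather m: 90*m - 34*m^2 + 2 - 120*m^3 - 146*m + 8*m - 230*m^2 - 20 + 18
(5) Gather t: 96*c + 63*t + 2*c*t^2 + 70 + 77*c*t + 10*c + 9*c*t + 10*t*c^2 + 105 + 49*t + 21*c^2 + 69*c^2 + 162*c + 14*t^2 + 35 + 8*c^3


(1) = 2*x^2 - x - 1
(2) = a*(36 - 18*l) + 4*l - 8
(3) = 36
(4) = -120*m^3 - 264*m^2 - 48*m
(5) = 8*c^3 + 90*c^2 + 268*c + t^2*(2*c + 14) + t*(10*c^2 + 86*c + 112) + 210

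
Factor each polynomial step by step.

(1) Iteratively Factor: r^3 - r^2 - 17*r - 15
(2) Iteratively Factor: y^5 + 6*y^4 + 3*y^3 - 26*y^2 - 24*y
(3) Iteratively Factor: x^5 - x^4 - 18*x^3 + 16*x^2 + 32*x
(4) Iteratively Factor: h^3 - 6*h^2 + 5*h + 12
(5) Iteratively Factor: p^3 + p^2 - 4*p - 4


(1) = (r + 1)*(r^2 - 2*r - 15) = (r + 1)*(r + 3)*(r - 5)
(2) = (y + 3)*(y^4 + 3*y^3 - 6*y^2 - 8*y) = y*(y + 3)*(y^3 + 3*y^2 - 6*y - 8) = y*(y + 1)*(y + 3)*(y^2 + 2*y - 8) = y*(y + 1)*(y + 3)*(y + 4)*(y - 2)
(3) = (x + 1)*(x^4 - 2*x^3 - 16*x^2 + 32*x) = x*(x + 1)*(x^3 - 2*x^2 - 16*x + 32) = x*(x - 4)*(x + 1)*(x^2 + 2*x - 8) = x*(x - 4)*(x - 2)*(x + 1)*(x + 4)
(4) = (h - 4)*(h^2 - 2*h - 3) = (h - 4)*(h + 1)*(h - 3)
(5) = (p + 1)*(p^2 - 4) = (p + 1)*(p + 2)*(p - 2)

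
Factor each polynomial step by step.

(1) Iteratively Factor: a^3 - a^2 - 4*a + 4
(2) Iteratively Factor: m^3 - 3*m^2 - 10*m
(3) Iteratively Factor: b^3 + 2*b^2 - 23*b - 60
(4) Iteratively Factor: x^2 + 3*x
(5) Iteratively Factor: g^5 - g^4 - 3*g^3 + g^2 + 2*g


(1) = (a - 1)*(a^2 - 4) = (a - 2)*(a - 1)*(a + 2)
(2) = (m)*(m^2 - 3*m - 10) = m*(m - 5)*(m + 2)
(3) = (b + 4)*(b^2 - 2*b - 15) = (b + 3)*(b + 4)*(b - 5)
(4) = (x + 3)*(x)
(5) = (g + 1)*(g^4 - 2*g^3 - g^2 + 2*g) = g*(g + 1)*(g^3 - 2*g^2 - g + 2) = g*(g - 2)*(g + 1)*(g^2 - 1) = g*(g - 2)*(g + 1)^2*(g - 1)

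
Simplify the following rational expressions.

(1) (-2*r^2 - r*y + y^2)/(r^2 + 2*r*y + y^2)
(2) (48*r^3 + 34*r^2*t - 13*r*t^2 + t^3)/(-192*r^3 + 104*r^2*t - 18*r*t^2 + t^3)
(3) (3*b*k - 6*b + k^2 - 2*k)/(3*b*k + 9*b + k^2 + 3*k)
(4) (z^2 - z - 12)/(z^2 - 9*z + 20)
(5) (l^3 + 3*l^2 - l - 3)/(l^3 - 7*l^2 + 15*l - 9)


(1) = (-2*r + y)/(r + y)
(2) = (-r - t)/(4*r - t)
(3) = (k - 2)/(k + 3)
(4) = (z + 3)/(z - 5)
(5) = (l^2 + 4*l + 3)/(l^2 - 6*l + 9)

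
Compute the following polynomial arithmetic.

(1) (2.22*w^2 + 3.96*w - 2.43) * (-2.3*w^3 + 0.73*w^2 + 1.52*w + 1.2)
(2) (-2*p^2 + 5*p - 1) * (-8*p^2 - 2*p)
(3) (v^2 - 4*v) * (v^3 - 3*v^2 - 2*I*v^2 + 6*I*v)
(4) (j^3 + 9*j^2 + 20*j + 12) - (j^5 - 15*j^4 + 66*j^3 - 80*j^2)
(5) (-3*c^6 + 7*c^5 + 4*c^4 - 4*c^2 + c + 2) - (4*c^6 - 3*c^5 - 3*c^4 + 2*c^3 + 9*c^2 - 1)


(1) = -5.106*w^5 - 7.4874*w^4 + 11.8542*w^3 + 6.9093*w^2 + 1.0584*w - 2.916
(2) = 16*p^4 - 36*p^3 - 2*p^2 + 2*p
(3) = v^5 - 7*v^4 - 2*I*v^4 + 12*v^3 + 14*I*v^3 - 24*I*v^2
(4) = -j^5 + 15*j^4 - 65*j^3 + 89*j^2 + 20*j + 12
(5) = -7*c^6 + 10*c^5 + 7*c^4 - 2*c^3 - 13*c^2 + c + 3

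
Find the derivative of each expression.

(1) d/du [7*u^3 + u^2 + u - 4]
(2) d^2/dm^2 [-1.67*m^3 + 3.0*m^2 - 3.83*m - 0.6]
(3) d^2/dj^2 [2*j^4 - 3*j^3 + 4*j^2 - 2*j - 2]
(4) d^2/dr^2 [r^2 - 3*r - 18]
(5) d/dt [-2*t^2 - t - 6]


(1) = 21*u^2 + 2*u + 1
(2) = 6.0 - 10.02*m
(3) = 24*j^2 - 18*j + 8
(4) = 2
(5) = -4*t - 1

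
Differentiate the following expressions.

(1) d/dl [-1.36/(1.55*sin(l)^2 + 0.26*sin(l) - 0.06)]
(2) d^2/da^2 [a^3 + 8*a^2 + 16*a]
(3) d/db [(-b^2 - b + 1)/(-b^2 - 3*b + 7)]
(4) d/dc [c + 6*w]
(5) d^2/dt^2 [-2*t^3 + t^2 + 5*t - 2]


(1) = (4.216*sin(l) + 0.3536)*cos(l)/(1.55*sin(l)^2 + 0.26*sin(l) - 0.06)^2
(2) = 6*a + 16
(3) = 2*(b^2 - 6*b - 2)/(b^4 + 6*b^3 - 5*b^2 - 42*b + 49)
(4) = 1
(5) = 2 - 12*t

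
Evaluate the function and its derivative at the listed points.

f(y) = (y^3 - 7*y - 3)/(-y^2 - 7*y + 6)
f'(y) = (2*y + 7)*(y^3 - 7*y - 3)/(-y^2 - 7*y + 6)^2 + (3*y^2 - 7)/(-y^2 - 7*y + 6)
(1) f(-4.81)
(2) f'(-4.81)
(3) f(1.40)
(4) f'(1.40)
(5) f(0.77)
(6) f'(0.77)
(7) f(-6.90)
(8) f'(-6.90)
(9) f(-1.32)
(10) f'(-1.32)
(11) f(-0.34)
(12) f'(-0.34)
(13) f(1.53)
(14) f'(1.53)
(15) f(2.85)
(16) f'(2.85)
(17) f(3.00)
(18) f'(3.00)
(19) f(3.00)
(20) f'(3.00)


(1) = -4.88
(2) = 4.55
(3) = 1.75
(4) = -2.78
(5) = -463.95
(6) = -232006.75
(7) = -42.33
(8) = 63.33
(9) = 0.29
(10) = -0.04
(11) = -0.08
(12) = -0.87
(13) = 1.44
(14) = -2.05
(15) = -0.01
(16) = -0.78
(17) = -0.12
(18) = -0.77
(19) = -0.12
(20) = -0.77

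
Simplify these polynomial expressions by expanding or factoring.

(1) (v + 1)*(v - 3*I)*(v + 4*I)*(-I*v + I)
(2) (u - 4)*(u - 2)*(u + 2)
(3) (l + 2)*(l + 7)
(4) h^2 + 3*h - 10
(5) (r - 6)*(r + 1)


(1) = -I*v^4 + v^3 - 11*I*v^2 - v + 12*I
(2) = u^3 - 4*u^2 - 4*u + 16
(3) = l^2 + 9*l + 14
(4) = (h - 2)*(h + 5)
(5) = r^2 - 5*r - 6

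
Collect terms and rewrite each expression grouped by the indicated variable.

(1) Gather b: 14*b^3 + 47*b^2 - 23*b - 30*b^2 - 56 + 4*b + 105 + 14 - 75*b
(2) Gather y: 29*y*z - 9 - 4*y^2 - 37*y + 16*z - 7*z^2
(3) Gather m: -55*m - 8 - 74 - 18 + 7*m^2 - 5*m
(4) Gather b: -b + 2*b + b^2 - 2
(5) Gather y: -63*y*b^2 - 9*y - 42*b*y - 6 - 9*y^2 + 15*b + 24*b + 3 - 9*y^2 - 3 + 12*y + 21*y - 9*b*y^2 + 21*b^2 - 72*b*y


(1) = 14*b^3 + 17*b^2 - 94*b + 63
(2) = -4*y^2 + y*(29*z - 37) - 7*z^2 + 16*z - 9
(3) = 7*m^2 - 60*m - 100
(4) = b^2 + b - 2
(5) = 21*b^2 + 39*b + y^2*(-9*b - 18) + y*(-63*b^2 - 114*b + 24) - 6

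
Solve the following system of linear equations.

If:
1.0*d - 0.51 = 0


Then:
d = 0.51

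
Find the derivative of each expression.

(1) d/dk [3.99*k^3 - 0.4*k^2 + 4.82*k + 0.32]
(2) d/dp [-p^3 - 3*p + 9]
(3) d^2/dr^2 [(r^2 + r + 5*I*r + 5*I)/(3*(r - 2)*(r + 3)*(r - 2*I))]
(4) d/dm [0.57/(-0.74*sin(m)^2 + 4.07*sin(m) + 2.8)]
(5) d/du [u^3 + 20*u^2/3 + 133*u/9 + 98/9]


(1) = 11.97*k^2 - 0.8*k + 4.82
(2) = -3*p^2 - 3
(3) = (2*r^6 + r^5*(6 + 30*I) + r^4*(102 + 90*I) + r^3*(206 - 82*I) + r^2*(756 - 486*I) + r*(276 - 1092*I) - 1176 - 16*I)/(3*r^9 + r^8*(9 - 18*I) + r^7*(-81 - 54*I) + r^6*(-213 + 294*I) + r^5*(810 + 702*I) + r^4*(1584 - 1980*I) + r^3*(-3888 - 2784*I) + r^2*(-3888 + 6048*I) + r*(7776 + 2592*I) - 5184*I)
(4) = (0.8436*sin(m) - 2.3199)*cos(m)/(-0.74*sin(m)^2 + 4.07*sin(m) + 2.8)^2
(5) = 3*u^2 + 40*u/3 + 133/9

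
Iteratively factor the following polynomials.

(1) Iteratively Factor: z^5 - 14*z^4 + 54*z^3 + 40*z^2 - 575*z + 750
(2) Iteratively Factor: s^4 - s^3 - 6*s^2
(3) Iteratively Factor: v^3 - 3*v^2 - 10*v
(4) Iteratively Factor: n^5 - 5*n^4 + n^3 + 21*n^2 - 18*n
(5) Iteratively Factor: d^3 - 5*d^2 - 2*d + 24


(1) = (z - 5)*(z^4 - 9*z^3 + 9*z^2 + 85*z - 150) = (z - 5)*(z + 3)*(z^3 - 12*z^2 + 45*z - 50) = (z - 5)^2*(z + 3)*(z^2 - 7*z + 10) = (z - 5)^3*(z + 3)*(z - 2)
(2) = (s + 2)*(s^3 - 3*s^2) = (s - 3)*(s + 2)*(s^2) = s*(s - 3)*(s + 2)*(s)
(3) = (v - 5)*(v^2 + 2*v) = (v - 5)*(v + 2)*(v)
(4) = (n - 3)*(n^4 - 2*n^3 - 5*n^2 + 6*n) = n*(n - 3)*(n^3 - 2*n^2 - 5*n + 6) = n*(n - 3)*(n + 2)*(n^2 - 4*n + 3) = n*(n - 3)^2*(n + 2)*(n - 1)
(5) = (d - 4)*(d^2 - d - 6) = (d - 4)*(d + 2)*(d - 3)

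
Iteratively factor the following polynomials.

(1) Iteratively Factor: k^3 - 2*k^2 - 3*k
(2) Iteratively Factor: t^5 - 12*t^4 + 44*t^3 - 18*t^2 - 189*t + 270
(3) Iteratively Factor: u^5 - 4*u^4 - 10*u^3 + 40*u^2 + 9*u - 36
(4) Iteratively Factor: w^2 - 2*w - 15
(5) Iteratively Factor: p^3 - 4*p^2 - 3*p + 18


(1) = (k)*(k^2 - 2*k - 3) = k*(k + 1)*(k - 3)
(2) = (t + 2)*(t^4 - 14*t^3 + 72*t^2 - 162*t + 135) = (t - 3)*(t + 2)*(t^3 - 11*t^2 + 39*t - 45) = (t - 5)*(t - 3)*(t + 2)*(t^2 - 6*t + 9) = (t - 5)*(t - 3)^2*(t + 2)*(t - 3)
(3) = (u - 4)*(u^4 - 10*u^2 + 9) = (u - 4)*(u + 1)*(u^3 - u^2 - 9*u + 9) = (u - 4)*(u - 1)*(u + 1)*(u^2 - 9) = (u - 4)*(u - 3)*(u - 1)*(u + 1)*(u + 3)
(4) = (w - 5)*(w + 3)
(5) = (p - 3)*(p^2 - p - 6) = (p - 3)^2*(p + 2)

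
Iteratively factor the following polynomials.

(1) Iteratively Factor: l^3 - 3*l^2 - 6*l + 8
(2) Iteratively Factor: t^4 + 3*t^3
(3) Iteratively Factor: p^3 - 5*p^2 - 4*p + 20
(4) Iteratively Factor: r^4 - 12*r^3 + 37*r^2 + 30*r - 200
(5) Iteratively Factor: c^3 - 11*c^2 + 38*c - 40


(1) = (l - 4)*(l^2 + l - 2) = (l - 4)*(l - 1)*(l + 2)
(2) = (t)*(t^3 + 3*t^2) = t^2*(t^2 + 3*t) = t^2*(t + 3)*(t)
(3) = (p - 5)*(p^2 - 4) = (p - 5)*(p + 2)*(p - 2)
(4) = (r - 4)*(r^3 - 8*r^2 + 5*r + 50) = (r - 5)*(r - 4)*(r^2 - 3*r - 10) = (r - 5)^2*(r - 4)*(r + 2)
(5) = (c - 2)*(c^2 - 9*c + 20) = (c - 5)*(c - 2)*(c - 4)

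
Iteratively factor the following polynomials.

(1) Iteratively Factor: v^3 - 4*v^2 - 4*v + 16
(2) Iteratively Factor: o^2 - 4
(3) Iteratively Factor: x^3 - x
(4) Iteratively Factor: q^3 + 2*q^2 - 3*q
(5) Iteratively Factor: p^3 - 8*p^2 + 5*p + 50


(1) = (v - 4)*(v^2 - 4) = (v - 4)*(v - 2)*(v + 2)
(2) = (o - 2)*(o + 2)
(3) = (x - 1)*(x^2 + x) = (x - 1)*(x + 1)*(x)
(4) = (q + 3)*(q^2 - q) = (q - 1)*(q + 3)*(q)
(5) = (p + 2)*(p^2 - 10*p + 25) = (p - 5)*(p + 2)*(p - 5)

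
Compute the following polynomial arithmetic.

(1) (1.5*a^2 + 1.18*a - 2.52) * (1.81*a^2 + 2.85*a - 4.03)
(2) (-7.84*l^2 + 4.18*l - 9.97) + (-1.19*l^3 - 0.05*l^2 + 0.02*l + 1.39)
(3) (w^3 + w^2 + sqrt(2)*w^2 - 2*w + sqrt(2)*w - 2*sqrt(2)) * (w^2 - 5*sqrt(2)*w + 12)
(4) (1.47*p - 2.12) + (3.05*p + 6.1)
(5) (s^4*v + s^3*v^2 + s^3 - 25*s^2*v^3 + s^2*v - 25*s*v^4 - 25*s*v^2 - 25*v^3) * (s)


(1) = 2.715*a^4 + 6.4108*a^3 - 7.2432*a^2 - 11.9374*a + 10.1556
(2) = -1.19*l^3 - 7.89*l^2 + 4.2*l - 8.58
(3) = w^5 - 4*sqrt(2)*w^4 + w^4 - 4*sqrt(2)*w^3 + 2*w^2 + 20*sqrt(2)*w^2 - 4*w + 12*sqrt(2)*w - 24*sqrt(2)
(4) = 4.52*p + 3.98
(5) = s^5*v + s^4*v^2 + s^4 - 25*s^3*v^3 + s^3*v - 25*s^2*v^4 - 25*s^2*v^2 - 25*s*v^3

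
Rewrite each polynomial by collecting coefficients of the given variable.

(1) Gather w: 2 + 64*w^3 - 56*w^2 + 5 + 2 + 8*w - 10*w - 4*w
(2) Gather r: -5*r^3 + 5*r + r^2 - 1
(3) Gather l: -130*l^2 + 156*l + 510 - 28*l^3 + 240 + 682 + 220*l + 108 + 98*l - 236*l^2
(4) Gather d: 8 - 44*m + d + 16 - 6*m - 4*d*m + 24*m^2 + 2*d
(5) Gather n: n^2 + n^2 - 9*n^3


(1) = 64*w^3 - 56*w^2 - 6*w + 9
(2) = -5*r^3 + r^2 + 5*r - 1
(3) = -28*l^3 - 366*l^2 + 474*l + 1540
(4) = d*(3 - 4*m) + 24*m^2 - 50*m + 24
(5) = -9*n^3 + 2*n^2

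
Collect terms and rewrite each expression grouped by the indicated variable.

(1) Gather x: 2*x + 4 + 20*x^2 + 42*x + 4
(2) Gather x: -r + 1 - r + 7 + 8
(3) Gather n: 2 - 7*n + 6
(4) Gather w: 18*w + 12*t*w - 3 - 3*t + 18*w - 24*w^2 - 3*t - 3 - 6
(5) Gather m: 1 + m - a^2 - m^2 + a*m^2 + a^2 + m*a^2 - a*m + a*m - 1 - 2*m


(1) = 20*x^2 + 44*x + 8
(2) = 16 - 2*r
(3) = 8 - 7*n
(4) = -6*t - 24*w^2 + w*(12*t + 36) - 12
(5) = m^2*(a - 1) + m*(a^2 - 1)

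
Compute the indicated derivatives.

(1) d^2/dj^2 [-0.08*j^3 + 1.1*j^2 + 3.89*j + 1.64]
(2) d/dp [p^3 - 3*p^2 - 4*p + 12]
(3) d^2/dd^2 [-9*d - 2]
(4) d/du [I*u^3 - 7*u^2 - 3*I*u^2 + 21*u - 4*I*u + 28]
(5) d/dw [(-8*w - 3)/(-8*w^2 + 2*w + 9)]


(1) = 2.2 - 0.48*j
(2) = 3*p^2 - 6*p - 4
(3) = 0
(4) = 3*I*u^2 - 14*u - 6*I*u + 21 - 4*I
(5) = 2*(-32*w^2 - 24*w - 33)/(64*w^4 - 32*w^3 - 140*w^2 + 36*w + 81)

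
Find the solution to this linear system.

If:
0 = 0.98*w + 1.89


Then:
w = -1.93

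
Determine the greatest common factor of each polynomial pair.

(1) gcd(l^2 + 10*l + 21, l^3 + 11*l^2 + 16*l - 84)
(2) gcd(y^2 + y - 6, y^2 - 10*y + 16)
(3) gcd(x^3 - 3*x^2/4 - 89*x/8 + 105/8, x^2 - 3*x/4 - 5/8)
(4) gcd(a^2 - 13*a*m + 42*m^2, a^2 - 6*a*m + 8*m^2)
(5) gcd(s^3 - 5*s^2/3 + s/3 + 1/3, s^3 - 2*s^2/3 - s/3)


(1) = gcd((l + 3)*(l + 7), (l - 2)*(l + 6)*(l + 7)) = l + 7
(2) = y - 2
(3) = x - 5/4
(4) = gcd((a - 7*m)*(a - 6*m), (a - 4*m)*(a - 2*m)) = 1
(5) = gcd((s - 1)^2*(s + 1/3), s*(s - 1)*(s + 1/3)) = s^2 - 2*s/3 - 1/3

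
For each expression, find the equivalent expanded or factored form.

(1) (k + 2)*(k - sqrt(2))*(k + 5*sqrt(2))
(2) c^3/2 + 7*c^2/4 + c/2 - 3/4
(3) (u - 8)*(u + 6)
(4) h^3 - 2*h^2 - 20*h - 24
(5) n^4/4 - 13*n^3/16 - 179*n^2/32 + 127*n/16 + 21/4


(1) = k^3 + 2*k^2 + 4*sqrt(2)*k^2 - 10*k + 8*sqrt(2)*k - 20
(2) = (c/2 + 1/2)*(c - 1/2)*(c + 3)
(3) = u^2 - 2*u - 48
(4) = (h - 6)*(h + 2)^2
(5) = (n/4 + 1)*(n - 6)*(n - 7/4)*(n + 1/2)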